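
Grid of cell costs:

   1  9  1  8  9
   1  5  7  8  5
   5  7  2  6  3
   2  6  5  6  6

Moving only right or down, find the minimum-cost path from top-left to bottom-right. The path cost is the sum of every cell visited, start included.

One optimal route is (0,0) (1,0) (1,1) (1,2) (2,2) (2,3) (2,4) (3,4).
Its cost is 1 + 1 + 5 + 7 + 2 + 6 + 3 + 6 = 31.
For comparison, the top-then-right route costs 42.

31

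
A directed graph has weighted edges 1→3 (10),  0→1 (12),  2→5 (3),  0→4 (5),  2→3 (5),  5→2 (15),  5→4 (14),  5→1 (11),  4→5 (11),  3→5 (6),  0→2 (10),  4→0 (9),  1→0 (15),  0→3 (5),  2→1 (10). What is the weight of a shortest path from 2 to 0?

25

Comparing a few candidate routes:
2 → 5 → 4 → 0: 3 + 14 + 9 = 26
2 → 3 → 5 → 1 → 0: 5 + 6 + 11 + 15 = 37
2 → 5 → 1 → 0: 3 + 11 + 15 = 29
2 → 1 → 0: 10 + 15 = 25
2 → 3 → 5 → 4 → 0: 5 + 6 + 14 + 9 = 34
Best route has total 25.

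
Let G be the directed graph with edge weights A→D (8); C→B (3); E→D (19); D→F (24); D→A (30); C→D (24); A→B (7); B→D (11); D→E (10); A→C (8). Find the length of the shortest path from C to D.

Routes from C to D:
C - D: 24
C - B - D: 3 + 11 = 14
Shortest: 14.

14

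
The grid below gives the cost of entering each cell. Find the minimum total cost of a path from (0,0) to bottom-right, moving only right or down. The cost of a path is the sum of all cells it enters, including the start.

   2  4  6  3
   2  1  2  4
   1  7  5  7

18

Cheapest: [0,0]→[1,0]→[1,1]→[1,2]→[1,3]→[2,3]
  2 + 2 + 1 + 2 + 4 + 7 = 18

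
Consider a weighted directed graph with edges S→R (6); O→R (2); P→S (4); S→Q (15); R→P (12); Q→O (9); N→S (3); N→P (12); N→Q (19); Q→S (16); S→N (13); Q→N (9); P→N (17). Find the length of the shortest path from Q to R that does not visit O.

Candidate routes:
Q→N→S→R: 9 + 3 + 6 = 18
Q→N→P→S→R: 9 + 12 + 4 + 6 = 31
Q→S→R: 16 + 6 = 22
Best route has total 18.

18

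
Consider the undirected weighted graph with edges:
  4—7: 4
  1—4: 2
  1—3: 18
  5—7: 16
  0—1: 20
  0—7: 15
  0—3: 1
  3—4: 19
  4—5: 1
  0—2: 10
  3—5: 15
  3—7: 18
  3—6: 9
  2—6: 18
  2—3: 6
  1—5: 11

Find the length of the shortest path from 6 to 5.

Comparing a few candidate routes:
6→3→5: 9 + 15 = 24
6→3→4→5: 9 + 19 + 1 = 29
6→3→0→7→4→5: 9 + 1 + 15 + 4 + 1 = 30
6→3→1→4→5: 9 + 18 + 2 + 1 = 30
Best route has total 24.

24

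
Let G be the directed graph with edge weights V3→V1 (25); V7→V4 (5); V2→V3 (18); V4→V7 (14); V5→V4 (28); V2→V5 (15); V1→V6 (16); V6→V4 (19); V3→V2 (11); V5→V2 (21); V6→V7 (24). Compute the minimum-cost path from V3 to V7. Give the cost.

65

Paths from V3 to V7:
V3-V1-V6-V7: 25 + 16 + 24 = 65
V3-V2-V5-V4-V7: 11 + 15 + 28 + 14 = 68
V3-V1-V6-V4-V7: 25 + 16 + 19 + 14 = 74
The minimum is 65.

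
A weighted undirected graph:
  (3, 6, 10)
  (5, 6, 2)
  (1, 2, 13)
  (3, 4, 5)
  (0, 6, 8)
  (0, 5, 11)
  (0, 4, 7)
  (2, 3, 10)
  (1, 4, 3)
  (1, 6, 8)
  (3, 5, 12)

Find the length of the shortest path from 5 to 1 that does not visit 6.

Routes from 5 to 1 avoiding 6:
5-3-2-1: 12 + 10 + 13 = 35
5-0-4-3-2-1: 11 + 7 + 5 + 10 + 13 = 46
5-0-4-1: 11 + 7 + 3 = 21
5-3-4-1: 12 + 5 + 3 = 20
Best route has total 20.

20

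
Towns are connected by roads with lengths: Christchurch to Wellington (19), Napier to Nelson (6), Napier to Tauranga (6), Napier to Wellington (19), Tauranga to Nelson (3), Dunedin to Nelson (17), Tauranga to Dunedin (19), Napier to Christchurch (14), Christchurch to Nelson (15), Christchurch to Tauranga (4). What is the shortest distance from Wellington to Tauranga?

23

Some routes from Wellington to Tauranga:
Wellington - Napier - Nelson - Tauranga: 19 + 6 + 3 = 28
Wellington - Christchurch - Nelson - Tauranga: 19 + 15 + 3 = 37
Wellington - Napier - Tauranga: 19 + 6 = 25
Wellington - Christchurch - Tauranga: 19 + 4 = 23
Wellington - Napier - Christchurch - Tauranga: 19 + 14 + 4 = 37
Shortest: 23.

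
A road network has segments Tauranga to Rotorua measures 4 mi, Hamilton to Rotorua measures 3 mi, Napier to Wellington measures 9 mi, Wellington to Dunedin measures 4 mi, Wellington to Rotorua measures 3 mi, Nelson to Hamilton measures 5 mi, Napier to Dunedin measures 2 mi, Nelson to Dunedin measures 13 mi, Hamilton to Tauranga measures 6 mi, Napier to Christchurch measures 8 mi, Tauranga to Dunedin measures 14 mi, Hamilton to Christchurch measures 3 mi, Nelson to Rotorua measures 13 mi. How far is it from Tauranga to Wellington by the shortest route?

7

Checking several routes:
Tauranga-Dunedin-Wellington: 14 + 4 = 18
Tauranga-Hamilton-Rotorua-Wellington: 6 + 3 + 3 = 12
Tauranga-Rotorua-Wellington: 4 + 3 = 7
Shortest: 7 mi.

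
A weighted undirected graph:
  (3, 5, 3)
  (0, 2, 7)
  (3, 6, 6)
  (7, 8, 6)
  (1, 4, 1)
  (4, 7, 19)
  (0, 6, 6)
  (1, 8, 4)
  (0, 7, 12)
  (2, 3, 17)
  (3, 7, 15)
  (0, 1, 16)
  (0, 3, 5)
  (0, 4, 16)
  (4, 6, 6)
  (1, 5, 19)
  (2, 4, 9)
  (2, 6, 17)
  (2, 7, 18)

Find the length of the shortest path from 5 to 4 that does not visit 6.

Comparing a few candidate routes:
5 → 3 → 0 → 2 → 4: 3 + 5 + 7 + 9 = 24
5 → 1 → 4: 19 + 1 = 20
5 → 3 → 0 → 4: 3 + 5 + 16 = 24
The minimum is 20.

20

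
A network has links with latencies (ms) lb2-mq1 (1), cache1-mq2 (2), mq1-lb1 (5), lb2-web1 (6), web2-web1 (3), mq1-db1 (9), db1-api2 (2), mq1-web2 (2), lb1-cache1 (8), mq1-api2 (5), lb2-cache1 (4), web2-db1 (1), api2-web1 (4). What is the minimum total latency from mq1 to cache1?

5

A few of the mq1→cache1 routes:
mq1 → lb2 → cache1: 1 + 4 = 5
mq1 → lb1 → cache1: 5 + 8 = 13
mq1 → web2 → web1 → lb2 → cache1: 2 + 3 + 6 + 4 = 15
The minimum is 5 ms.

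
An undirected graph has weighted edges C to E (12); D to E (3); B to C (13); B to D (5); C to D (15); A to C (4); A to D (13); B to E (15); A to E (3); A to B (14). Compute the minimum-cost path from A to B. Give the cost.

11

Checking several routes:
A -> E -> D -> B: 3 + 3 + 5 = 11
A -> B: 14
A -> E -> B: 3 + 15 = 18
A -> D -> B: 13 + 5 = 18
A -> C -> B: 4 + 13 = 17
The minimum is 11.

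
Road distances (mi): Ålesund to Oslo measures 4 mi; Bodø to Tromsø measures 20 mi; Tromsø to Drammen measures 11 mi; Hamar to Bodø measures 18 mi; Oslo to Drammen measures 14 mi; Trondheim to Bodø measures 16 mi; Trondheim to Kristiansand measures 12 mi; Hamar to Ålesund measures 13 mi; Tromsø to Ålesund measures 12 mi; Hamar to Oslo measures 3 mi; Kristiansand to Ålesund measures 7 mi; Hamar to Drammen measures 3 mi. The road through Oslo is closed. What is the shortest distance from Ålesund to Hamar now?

13

Some routes from Ålesund to Hamar avoiding Oslo:
Ålesund - Hamar: 13
Ålesund - Tromsø - Bodø - Hamar: 12 + 20 + 18 = 50
Ålesund - Tromsø - Drammen - Hamar: 12 + 11 + 3 = 26
Best route has total 13 mi.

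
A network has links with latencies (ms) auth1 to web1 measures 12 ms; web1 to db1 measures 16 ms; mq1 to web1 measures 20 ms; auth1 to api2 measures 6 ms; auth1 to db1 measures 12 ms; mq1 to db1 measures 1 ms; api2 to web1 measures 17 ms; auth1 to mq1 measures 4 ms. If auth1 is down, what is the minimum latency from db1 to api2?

33

Routes from db1 to api2 avoiding auth1:
db1 → web1 → api2: 16 + 17 = 33
db1 → mq1 → web1 → api2: 1 + 20 + 17 = 38
The minimum is 33 ms.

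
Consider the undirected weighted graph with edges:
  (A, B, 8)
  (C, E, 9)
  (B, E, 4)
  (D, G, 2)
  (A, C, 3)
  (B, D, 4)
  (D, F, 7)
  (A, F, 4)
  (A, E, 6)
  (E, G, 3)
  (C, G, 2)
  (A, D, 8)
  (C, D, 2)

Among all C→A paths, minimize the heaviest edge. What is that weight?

3

A few of the C→A routes:
C → A: max(3) = 3
C → G → D → B → E → A: max(2, 2, 4, 4, 6) = 6
C → G → E → A: max(2, 3, 6) = 6
The minimum achievable maximum is 3.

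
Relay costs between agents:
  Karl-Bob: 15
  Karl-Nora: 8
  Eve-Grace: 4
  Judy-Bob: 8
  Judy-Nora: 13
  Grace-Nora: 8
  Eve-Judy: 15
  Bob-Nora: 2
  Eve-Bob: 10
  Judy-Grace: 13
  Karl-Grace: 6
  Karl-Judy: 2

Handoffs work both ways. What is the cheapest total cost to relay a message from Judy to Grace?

Checking several routes:
Judy → Bob → Nora → Grace: 8 + 2 + 8 = 18
Judy → Karl → Nora → Grace: 2 + 8 + 8 = 18
Judy → Eve → Grace: 15 + 4 = 19
Judy → Karl → Grace: 2 + 6 = 8
Judy → Nora → Grace: 13 + 8 = 21
Judy → Grace: 13
Shortest: 8.

8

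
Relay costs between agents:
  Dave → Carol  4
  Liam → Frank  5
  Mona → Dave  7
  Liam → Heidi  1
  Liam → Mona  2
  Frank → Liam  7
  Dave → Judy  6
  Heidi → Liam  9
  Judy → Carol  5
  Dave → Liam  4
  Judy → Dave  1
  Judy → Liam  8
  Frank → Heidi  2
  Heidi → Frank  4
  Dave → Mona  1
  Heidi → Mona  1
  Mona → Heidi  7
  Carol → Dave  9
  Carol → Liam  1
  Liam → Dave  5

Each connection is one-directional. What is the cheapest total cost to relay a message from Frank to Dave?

Checking several routes:
Frank-Heidi-Liam-Dave: 2 + 9 + 5 = 16
Frank-Liam-Dave: 7 + 5 = 12
Frank-Heidi-Mona-Dave: 2 + 1 + 7 = 10
Frank-Liam-Mona-Dave: 7 + 2 + 7 = 16
Frank-Liam-Heidi-Mona-Dave: 7 + 1 + 1 + 7 = 16
Best route has total 10.

10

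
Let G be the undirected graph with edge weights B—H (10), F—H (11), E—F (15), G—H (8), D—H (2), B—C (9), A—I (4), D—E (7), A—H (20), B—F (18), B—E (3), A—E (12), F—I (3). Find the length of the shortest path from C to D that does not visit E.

Candidate routes:
C→B→F→H→D: 9 + 18 + 11 + 2 = 40
C→B→F→I→A→H→D: 9 + 18 + 3 + 4 + 20 + 2 = 56
C→B→H→D: 9 + 10 + 2 = 21
The minimum is 21.

21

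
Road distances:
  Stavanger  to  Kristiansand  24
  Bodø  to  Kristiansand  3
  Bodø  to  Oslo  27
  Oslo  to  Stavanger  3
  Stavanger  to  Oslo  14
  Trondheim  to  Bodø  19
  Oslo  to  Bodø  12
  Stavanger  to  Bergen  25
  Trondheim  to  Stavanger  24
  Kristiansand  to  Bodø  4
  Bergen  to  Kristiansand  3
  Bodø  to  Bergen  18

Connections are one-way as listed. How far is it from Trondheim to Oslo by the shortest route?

Candidate routes:
Trondheim - Bodø - Oslo: 19 + 27 = 46
Trondheim - Stavanger - Bergen - Kristiansand - Bodø - Oslo: 24 + 25 + 3 + 4 + 27 = 83
Trondheim - Stavanger - Oslo: 24 + 14 = 38
Trondheim - Stavanger - Kristiansand - Bodø - Oslo: 24 + 24 + 4 + 27 = 79
The minimum is 38.

38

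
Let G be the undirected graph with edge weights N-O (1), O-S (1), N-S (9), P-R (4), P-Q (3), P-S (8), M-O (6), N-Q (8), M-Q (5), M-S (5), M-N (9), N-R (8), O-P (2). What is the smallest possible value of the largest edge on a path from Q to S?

3

A few of the Q→S routes:
Q→P→O→S: max(3, 2, 1) = 3
Q→P→O→M→S: max(3, 2, 6, 5) = 6
Q→M→O→S: max(5, 6, 1) = 6
Q→M→S: max(5, 5) = 5
The minimum achievable maximum is 3.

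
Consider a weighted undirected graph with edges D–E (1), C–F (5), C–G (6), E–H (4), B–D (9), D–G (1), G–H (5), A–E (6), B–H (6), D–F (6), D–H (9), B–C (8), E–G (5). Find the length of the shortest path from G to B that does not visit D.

Routes from G to B avoiding D:
G-C-B: 6 + 8 = 14
G-H-B: 5 + 6 = 11
G-E-H-B: 5 + 4 + 6 = 15
Best route has total 11.

11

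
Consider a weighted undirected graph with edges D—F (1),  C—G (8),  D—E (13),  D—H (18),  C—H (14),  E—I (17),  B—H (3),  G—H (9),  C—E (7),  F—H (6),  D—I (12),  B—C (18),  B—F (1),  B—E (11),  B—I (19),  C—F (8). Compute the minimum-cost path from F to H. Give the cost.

4

Comparing a few candidate routes:
F - D - H: 1 + 18 = 19
F - B - H: 1 + 3 = 4
F - C - G - H: 8 + 8 + 9 = 25
F - H: 6
F - C - H: 8 + 14 = 22
Shortest: 4.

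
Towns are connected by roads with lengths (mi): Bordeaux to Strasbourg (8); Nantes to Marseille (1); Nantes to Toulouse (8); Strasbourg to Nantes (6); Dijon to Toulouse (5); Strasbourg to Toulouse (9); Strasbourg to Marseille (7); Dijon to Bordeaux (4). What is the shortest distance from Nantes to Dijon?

13

Checking several routes:
Nantes→Marseille→Strasbourg→Toulouse→Dijon: 1 + 7 + 9 + 5 = 22
Nantes→Strasbourg→Bordeaux→Dijon: 6 + 8 + 4 = 18
Nantes→Strasbourg→Toulouse→Dijon: 6 + 9 + 5 = 20
Nantes→Toulouse→Dijon: 8 + 5 = 13
Nantes→Marseille→Strasbourg→Bordeaux→Dijon: 1 + 7 + 8 + 4 = 20
Best route has total 13 mi.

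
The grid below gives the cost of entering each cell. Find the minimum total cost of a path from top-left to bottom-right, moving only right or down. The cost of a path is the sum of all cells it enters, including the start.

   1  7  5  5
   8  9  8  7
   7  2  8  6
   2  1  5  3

27

Best path: r0c0→r1c0→r2c0→r2c1→r3c1→r3c2→r3c3
Cost: 1 + 8 + 7 + 2 + 1 + 5 + 3 = 27
For comparison, the top-then-right route costs 34.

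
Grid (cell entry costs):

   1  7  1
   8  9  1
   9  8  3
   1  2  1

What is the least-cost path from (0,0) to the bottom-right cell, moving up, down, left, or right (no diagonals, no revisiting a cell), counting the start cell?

Best path: (0,0)→(0,1)→(0,2)→(1,2)→(2,2)→(3,2)
Cost: 1 + 7 + 1 + 1 + 3 + 1 = 14

14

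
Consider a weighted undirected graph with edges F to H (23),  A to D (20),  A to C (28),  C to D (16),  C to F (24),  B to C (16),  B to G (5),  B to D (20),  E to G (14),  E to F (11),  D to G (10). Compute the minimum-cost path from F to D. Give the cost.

Comparing a few candidate routes:
F -> E -> G -> B -> D: 11 + 14 + 5 + 20 = 50
F -> E -> G -> D: 11 + 14 + 10 = 35
F -> C -> B -> G -> D: 24 + 16 + 5 + 10 = 55
F -> C -> D: 24 + 16 = 40
F -> C -> B -> D: 24 + 16 + 20 = 60
Best route has total 35.

35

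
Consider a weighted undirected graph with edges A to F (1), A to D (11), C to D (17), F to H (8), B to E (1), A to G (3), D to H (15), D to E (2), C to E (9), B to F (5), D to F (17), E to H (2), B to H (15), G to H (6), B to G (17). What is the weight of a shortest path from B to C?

10

A few of the B→C routes:
B-F-A-G-H-E-C: 5 + 1 + 3 + 6 + 2 + 9 = 26
B-F-A-D-E-C: 5 + 1 + 11 + 2 + 9 = 28
B-H-E-C: 15 + 2 + 9 = 26
B-E-C: 1 + 9 = 10
B-F-H-E-C: 5 + 8 + 2 + 9 = 24
B-E-D-C: 1 + 2 + 17 = 20
Best route has total 10.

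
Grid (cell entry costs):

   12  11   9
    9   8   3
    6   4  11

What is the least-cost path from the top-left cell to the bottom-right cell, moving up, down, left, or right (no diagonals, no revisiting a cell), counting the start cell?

42

One optimal route is (0,0) (1,0) (2,0) (2,1) (2,2).
Its cost is 12 + 9 + 6 + 4 + 11 = 42.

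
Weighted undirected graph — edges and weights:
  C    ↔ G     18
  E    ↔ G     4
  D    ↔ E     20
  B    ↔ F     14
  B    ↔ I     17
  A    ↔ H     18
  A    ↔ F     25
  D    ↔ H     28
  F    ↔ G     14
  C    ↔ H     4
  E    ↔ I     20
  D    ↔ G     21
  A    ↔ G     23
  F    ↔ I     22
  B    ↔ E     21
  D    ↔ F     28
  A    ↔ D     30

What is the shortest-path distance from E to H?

26

Comparing a few candidate routes:
E - G - D - H: 4 + 21 + 28 = 53
E - G - F - A - H: 4 + 14 + 25 + 18 = 61
E - G - C - H: 4 + 18 + 4 = 26
E - D - G - C - H: 20 + 21 + 18 + 4 = 63
E - G - A - H: 4 + 23 + 18 = 45
E - D - H: 20 + 28 = 48
Shortest: 26.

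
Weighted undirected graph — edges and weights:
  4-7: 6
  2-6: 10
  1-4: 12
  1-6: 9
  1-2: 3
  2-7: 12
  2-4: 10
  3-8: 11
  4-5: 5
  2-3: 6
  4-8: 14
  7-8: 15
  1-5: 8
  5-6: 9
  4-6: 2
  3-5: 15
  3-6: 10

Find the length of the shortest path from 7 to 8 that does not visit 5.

Checking several routes:
7 - 2 - 3 - 8: 12 + 6 + 11 = 29
7 - 4 - 6 - 2 - 3 - 8: 6 + 2 + 10 + 6 + 11 = 35
7 - 4 - 6 - 3 - 8: 6 + 2 + 10 + 11 = 29
7 - 4 - 8: 6 + 14 = 20
7 - 4 - 2 - 3 - 8: 6 + 10 + 6 + 11 = 33
7 - 8: 15
Shortest: 15.

15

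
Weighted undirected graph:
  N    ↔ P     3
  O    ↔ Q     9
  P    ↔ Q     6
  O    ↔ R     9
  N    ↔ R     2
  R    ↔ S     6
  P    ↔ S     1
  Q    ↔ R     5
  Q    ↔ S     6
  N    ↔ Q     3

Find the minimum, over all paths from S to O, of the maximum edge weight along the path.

Some routes from S to O:
S-P-N-Q-R-O: max(1, 3, 3, 5, 9) = 9
S-P-N-Q-O: max(1, 3, 3, 9) = 9
S-P-N-R-Q-O: max(1, 3, 2, 5, 9) = 9
S-P-Q-N-R-O: max(1, 6, 3, 2, 9) = 9
S-P-Q-R-O: max(1, 6, 5, 9) = 9
S-P-Q-O: max(1, 6, 9) = 9
Smallest bottleneck: 9.

9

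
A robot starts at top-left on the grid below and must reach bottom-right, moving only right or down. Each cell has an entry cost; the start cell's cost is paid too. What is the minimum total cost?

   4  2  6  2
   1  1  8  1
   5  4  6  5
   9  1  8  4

Best path: [0,0] → [1,0] → [1,1] → [2,1] → [3,1] → [3,2] → [3,3]
Cost: 4 + 1 + 1 + 4 + 1 + 8 + 4 = 23

23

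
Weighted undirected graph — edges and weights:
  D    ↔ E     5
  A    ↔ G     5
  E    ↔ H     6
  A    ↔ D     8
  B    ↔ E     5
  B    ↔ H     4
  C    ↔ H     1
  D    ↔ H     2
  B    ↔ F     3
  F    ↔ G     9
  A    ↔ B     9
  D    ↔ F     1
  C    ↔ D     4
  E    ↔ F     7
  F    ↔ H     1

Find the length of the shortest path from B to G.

12

Checking several routes:
B → F → G: 3 + 9 = 12
B → H → F → G: 4 + 1 + 9 = 14
B → H → D → F → G: 4 + 2 + 1 + 9 = 16
B → A → G: 9 + 5 = 14
Shortest: 12.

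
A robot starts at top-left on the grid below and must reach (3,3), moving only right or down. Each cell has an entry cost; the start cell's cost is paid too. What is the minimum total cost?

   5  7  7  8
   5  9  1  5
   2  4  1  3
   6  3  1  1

Path (0,0) -> (1,0) -> (2,0) -> (2,1) -> (2,2) -> (3,2) -> (3,3): 5 + 5 + 2 + 4 + 1 + 1 + 1 = 19.

19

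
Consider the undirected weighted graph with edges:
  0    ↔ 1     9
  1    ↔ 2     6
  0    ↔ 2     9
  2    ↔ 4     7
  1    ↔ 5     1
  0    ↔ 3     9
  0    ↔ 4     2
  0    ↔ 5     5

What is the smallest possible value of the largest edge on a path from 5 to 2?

6

A few of the 5→2 routes:
5→0→4→2: max(5, 2, 7) = 7
5→0→1→2: max(5, 9, 6) = 9
5→1→2: max(1, 6) = 6
Smallest bottleneck: 6.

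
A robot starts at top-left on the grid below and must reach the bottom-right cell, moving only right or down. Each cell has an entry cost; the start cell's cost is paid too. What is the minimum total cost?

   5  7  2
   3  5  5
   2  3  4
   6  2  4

Best path: (0,0) -> (1,0) -> (2,0) -> (2,1) -> (3,1) -> (3,2)
Cost: 5 + 3 + 2 + 3 + 2 + 4 = 19

19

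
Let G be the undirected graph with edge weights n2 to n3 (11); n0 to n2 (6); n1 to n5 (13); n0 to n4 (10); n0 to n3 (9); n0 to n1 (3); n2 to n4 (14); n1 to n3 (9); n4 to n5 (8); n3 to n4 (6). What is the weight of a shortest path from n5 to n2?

A few of the n5→n2 routes:
n5 → n4 → n2: 8 + 14 = 22
n5 → n4 → n3 → n0 → n2: 8 + 6 + 9 + 6 = 29
n5 → n4 → n0 → n2: 8 + 10 + 6 = 24
n5 → n4 → n3 → n1 → n0 → n2: 8 + 6 + 9 + 3 + 6 = 32
n5 → n1 → n0 → n2: 13 + 3 + 6 = 22
n5 → n4 → n3 → n2: 8 + 6 + 11 = 25
Shortest: 22.

22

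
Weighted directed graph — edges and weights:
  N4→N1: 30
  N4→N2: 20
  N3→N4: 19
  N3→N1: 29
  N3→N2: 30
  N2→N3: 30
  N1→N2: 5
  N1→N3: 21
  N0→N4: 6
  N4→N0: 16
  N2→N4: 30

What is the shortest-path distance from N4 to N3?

50

Routes from N4 to N3:
N4→N1→N3: 30 + 21 = 51
N4→N1→N2→N3: 30 + 5 + 30 = 65
N4→N2→N3: 20 + 30 = 50
The minimum is 50.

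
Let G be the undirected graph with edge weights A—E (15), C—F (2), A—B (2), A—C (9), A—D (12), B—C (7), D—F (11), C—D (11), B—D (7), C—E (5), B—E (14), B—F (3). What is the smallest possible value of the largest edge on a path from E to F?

5

Comparing a few candidate routes:
E → C → B → F: max(5, 7, 3) = 7
E → C → A → B → F: max(5, 9, 2, 3) = 9
E → C → A → B → D → F: max(5, 9, 2, 7, 11) = 11
E → C → F: max(5, 2) = 5
Smallest bottleneck: 5.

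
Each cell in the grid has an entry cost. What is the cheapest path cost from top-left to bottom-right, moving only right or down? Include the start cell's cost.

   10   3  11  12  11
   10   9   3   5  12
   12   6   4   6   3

38

Best path: [0,0] → [0,1] → [1,1] → [1,2] → [2,2] → [2,3] → [2,4]
Cost: 10 + 3 + 9 + 3 + 4 + 6 + 3 = 38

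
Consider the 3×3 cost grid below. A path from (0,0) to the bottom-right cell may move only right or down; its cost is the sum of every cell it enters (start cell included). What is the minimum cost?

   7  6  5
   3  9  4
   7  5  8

Best path: [0,0] → [0,1] → [0,2] → [1,2] → [2,2]
Cost: 7 + 6 + 5 + 4 + 8 = 30

30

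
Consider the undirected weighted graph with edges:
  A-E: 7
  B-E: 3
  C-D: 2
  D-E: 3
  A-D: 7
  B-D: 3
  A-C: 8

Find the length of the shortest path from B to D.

Paths from B to D:
B -> E -> A -> C -> D: 3 + 7 + 8 + 2 = 20
B -> E -> A -> D: 3 + 7 + 7 = 17
B -> E -> D: 3 + 3 = 6
B -> D: 3
Shortest: 3.

3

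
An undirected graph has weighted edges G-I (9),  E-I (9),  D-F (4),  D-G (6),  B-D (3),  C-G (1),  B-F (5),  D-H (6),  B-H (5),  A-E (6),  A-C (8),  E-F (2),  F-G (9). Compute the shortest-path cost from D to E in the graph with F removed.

21

Paths from D to E avoiding F:
D -> G -> C -> A -> E: 6 + 1 + 8 + 6 = 21
D -> G -> I -> E: 6 + 9 + 9 = 24
Shortest: 21.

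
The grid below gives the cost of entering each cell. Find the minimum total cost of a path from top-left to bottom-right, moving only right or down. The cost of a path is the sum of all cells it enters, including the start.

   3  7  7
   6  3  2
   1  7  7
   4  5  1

20

One optimal route is [0,0] [1,0] [2,0] [3,0] [3,1] [3,2].
Its cost is 3 + 6 + 1 + 4 + 5 + 1 = 20.
(Top row then right column would cost 27.)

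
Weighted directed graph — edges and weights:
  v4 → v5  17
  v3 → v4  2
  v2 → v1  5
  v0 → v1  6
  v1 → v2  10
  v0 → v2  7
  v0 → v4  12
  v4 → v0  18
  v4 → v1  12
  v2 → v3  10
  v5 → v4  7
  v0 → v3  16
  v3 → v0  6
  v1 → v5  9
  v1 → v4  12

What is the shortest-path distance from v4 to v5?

17

Paths from v4 to v5:
v4 -> v0 -> v2 -> v1 -> v5: 18 + 7 + 5 + 9 = 39
v4 -> v5: 17
v4 -> v0 -> v1 -> v5: 18 + 6 + 9 = 33
v4 -> v1 -> v5: 12 + 9 = 21
The minimum is 17.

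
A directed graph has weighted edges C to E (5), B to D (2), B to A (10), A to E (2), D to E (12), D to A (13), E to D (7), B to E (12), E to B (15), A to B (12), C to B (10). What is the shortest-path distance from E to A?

Routes from E to A:
E - B - D - A: 15 + 2 + 13 = 30
E - B - A: 15 + 10 = 25
E - D - A: 7 + 13 = 20
The minimum is 20.

20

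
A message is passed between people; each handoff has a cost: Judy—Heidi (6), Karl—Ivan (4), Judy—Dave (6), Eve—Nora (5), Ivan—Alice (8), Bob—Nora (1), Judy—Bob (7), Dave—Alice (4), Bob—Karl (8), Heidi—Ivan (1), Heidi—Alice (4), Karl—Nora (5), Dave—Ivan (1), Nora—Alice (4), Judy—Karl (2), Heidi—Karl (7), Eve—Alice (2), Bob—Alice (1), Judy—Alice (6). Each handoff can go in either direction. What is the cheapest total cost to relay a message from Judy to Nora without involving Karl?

Checking several routes:
Judy→Bob→Alice→Nora: 7 + 1 + 4 = 12
Judy→Alice→Bob→Nora: 6 + 1 + 1 = 8
Judy→Heidi→Alice→Bob→Nora: 6 + 4 + 1 + 1 = 12
Judy→Bob→Nora: 7 + 1 = 8
Judy→Alice→Nora: 6 + 4 = 10
Shortest: 8.

8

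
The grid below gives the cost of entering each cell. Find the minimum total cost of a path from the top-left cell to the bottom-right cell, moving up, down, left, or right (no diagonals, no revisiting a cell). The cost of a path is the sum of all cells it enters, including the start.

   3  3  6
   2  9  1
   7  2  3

Take [0,0] -> [0,1] -> [0,2] -> [1,2] -> [2,2] for a total of 3 + 3 + 6 + 1 + 3 = 16.

16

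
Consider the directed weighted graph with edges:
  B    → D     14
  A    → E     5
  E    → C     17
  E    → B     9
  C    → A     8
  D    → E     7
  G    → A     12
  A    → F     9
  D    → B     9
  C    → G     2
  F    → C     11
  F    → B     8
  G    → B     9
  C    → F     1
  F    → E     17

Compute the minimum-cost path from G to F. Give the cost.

21

Candidate routes:
G → B → D → E → C → F: 9 + 14 + 7 + 17 + 1 = 48
G → A → F: 12 + 9 = 21
G → A → E → C → F: 12 + 5 + 17 + 1 = 35
G → B → D → E → C → A → F: 9 + 14 + 7 + 17 + 8 + 9 = 64
Best route has total 21.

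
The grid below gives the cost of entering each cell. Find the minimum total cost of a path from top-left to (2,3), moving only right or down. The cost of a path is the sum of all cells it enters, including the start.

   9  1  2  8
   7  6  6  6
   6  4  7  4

Best path: [0,0] → [0,1] → [0,2] → [1,2] → [1,3] → [2,3]
Cost: 9 + 1 + 2 + 6 + 6 + 4 = 28
(Top row then right column would cost 30.)

28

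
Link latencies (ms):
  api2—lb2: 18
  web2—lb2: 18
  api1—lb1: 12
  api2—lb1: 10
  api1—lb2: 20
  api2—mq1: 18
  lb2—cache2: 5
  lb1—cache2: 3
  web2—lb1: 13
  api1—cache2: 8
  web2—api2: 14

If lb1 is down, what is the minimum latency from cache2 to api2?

Candidate routes:
cache2 → api1 → lb2 → web2 → api2: 8 + 20 + 18 + 14 = 60
cache2 → lb2 → api2: 5 + 18 = 23
cache2 → lb2 → web2 → api2: 5 + 18 + 14 = 37
cache2 → api1 → lb2 → api2: 8 + 20 + 18 = 46
The minimum is 23 ms.

23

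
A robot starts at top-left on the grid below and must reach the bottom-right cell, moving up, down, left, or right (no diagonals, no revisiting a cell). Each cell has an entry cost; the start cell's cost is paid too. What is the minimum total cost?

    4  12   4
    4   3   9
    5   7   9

Take (0,0) (1,0) (1,1) (2,1) (2,2) for a total of 4 + 4 + 3 + 7 + 9 = 27.

27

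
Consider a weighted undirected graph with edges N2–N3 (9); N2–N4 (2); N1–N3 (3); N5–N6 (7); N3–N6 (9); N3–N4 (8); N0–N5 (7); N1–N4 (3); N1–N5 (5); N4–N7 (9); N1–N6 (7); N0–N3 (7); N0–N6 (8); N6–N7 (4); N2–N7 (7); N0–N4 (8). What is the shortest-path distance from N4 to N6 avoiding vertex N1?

A few of the N4→N6 routes:
N4 -> N0 -> N6: 8 + 8 = 16
N4 -> N2 -> N7 -> N6: 2 + 7 + 4 = 13
N4 -> N7 -> N6: 9 + 4 = 13
Shortest: 13.

13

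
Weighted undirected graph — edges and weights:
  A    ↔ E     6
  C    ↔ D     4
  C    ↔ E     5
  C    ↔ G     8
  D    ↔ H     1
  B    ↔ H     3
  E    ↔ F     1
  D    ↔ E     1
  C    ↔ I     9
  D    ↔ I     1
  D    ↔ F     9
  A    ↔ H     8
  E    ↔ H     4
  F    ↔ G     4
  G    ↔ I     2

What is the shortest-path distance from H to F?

3

Some routes from H to F:
H-D-I-G-F: 1 + 1 + 2 + 4 = 8
H-E-F: 4 + 1 = 5
H-D-E-F: 1 + 1 + 1 = 3
H-D-F: 1 + 9 = 10
The minimum is 3.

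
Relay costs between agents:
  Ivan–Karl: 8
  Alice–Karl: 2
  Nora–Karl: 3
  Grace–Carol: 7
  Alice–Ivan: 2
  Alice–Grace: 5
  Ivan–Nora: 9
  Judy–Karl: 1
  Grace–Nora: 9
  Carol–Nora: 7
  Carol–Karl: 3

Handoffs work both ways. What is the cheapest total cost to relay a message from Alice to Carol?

5

A few of the Alice→Carol routes:
Alice - Karl - Carol: 2 + 3 = 5
Alice - Ivan - Karl - Carol: 2 + 8 + 3 = 13
Alice - Karl - Nora - Carol: 2 + 3 + 7 = 12
Alice - Grace - Carol: 5 + 7 = 12
Shortest: 5.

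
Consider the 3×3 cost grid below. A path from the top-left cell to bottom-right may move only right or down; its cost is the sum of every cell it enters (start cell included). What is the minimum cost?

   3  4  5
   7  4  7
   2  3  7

Take (0,0) → (0,1) → (1,1) → (2,1) → (2,2) for a total of 3 + 4 + 4 + 3 + 7 = 21.
For comparison, the top-then-right route costs 26.

21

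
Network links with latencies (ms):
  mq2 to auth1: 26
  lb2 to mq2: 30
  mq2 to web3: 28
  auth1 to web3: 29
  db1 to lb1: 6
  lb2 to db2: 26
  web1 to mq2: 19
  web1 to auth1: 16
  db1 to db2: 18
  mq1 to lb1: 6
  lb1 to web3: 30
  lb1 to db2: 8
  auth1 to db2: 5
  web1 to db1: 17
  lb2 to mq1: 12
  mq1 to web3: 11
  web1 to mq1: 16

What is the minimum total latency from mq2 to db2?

31

Comparing a few candidate routes:
mq2 - web1 - auth1 - db2: 19 + 16 + 5 = 40
mq2 - auth1 - db2: 26 + 5 = 31
mq2 - web1 - mq1 - lb1 - db2: 19 + 16 + 6 + 8 = 49
mq2 - web1 - db1 - lb1 - db2: 19 + 17 + 6 + 8 = 50
Best route has total 31 ms.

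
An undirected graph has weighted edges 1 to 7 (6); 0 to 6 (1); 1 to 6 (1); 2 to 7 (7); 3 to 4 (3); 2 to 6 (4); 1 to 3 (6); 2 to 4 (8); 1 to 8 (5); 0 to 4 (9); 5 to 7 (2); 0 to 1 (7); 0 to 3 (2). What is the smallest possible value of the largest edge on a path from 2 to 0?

Comparing a few candidate routes:
2 - 6 - 1 - 3 - 0: max(4, 1, 6, 2) = 6
2 - 7 - 1 - 6 - 0: max(7, 6, 1, 1) = 7
2 - 6 - 0: max(4, 1) = 4
Best route has worst link 4.

4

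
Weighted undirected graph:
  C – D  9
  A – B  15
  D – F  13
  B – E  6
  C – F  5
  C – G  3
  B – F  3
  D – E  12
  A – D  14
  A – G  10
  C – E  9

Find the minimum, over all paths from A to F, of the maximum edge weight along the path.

10

Comparing a few candidate routes:
A-G-C-E-B-F: max(10, 3, 9, 6, 3) = 10
A-G-C-F: max(10, 3, 5) = 10
A-G-C-D-E-B-F: max(10, 3, 9, 12, 6, 3) = 12
The minimum achievable maximum is 10.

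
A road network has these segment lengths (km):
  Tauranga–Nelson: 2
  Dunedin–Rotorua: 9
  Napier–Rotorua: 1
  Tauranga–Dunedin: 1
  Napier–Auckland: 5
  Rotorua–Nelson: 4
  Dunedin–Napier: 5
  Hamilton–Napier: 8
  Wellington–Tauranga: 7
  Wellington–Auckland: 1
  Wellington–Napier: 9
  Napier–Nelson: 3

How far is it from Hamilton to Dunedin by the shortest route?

13

Comparing a few candidate routes:
Hamilton -> Napier -> Rotorua -> Nelson -> Tauranga -> Dunedin: 8 + 1 + 4 + 2 + 1 = 16
Hamilton -> Napier -> Dunedin: 8 + 5 = 13
Hamilton -> Napier -> Nelson -> Tauranga -> Dunedin: 8 + 3 + 2 + 1 = 14
Hamilton -> Napier -> Rotorua -> Dunedin: 8 + 1 + 9 = 18
Shortest: 13 km.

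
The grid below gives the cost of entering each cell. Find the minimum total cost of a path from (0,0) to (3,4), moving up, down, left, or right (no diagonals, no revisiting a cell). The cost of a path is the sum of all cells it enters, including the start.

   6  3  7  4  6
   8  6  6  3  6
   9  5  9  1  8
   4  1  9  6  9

39

Best path: (0,0) -> (0,1) -> (0,2) -> (0,3) -> (1,3) -> (2,3) -> (3,3) -> (3,4)
Cost: 6 + 3 + 7 + 4 + 3 + 1 + 6 + 9 = 39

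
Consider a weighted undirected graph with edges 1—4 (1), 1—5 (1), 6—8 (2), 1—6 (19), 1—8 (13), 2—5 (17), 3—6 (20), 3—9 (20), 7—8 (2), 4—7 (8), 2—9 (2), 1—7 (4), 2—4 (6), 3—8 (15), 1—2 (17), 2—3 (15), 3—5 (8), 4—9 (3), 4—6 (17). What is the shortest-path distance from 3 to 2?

15

Checking several routes:
3 → 5 → 2: 8 + 17 = 25
3 → 9 → 2: 20 + 2 = 22
3 → 5 → 1 → 4 → 2: 8 + 1 + 1 + 6 = 16
3 → 5 → 1 → 4 → 9 → 2: 8 + 1 + 1 + 3 + 2 = 15
3 → 2: 15
3 → 5 → 1 → 7 → 4 → 9 → 2: 8 + 1 + 4 + 8 + 3 + 2 = 26
Best route has total 15.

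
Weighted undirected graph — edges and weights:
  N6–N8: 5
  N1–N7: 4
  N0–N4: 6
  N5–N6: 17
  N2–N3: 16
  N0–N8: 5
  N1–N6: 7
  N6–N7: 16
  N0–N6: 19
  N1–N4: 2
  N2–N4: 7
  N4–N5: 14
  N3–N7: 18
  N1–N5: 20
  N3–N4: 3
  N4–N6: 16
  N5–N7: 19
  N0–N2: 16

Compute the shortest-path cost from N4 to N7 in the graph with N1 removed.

21

A few of the N4→N7 routes:
N4→N0→N8→N6→N7: 6 + 5 + 5 + 16 = 32
N4→N3→N7: 3 + 18 = 21
N4→N6→N7: 16 + 16 = 32
N4→N0→N6→N7: 6 + 19 + 16 = 41
N4→N2→N3→N7: 7 + 16 + 18 = 41
N4→N5→N7: 14 + 19 = 33
Best route has total 21.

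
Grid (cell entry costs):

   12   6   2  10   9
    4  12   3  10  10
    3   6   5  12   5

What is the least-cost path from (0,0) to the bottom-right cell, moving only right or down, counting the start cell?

45

Cheapest: r0c0 -> r0c1 -> r0c2 -> r1c2 -> r2c2 -> r2c3 -> r2c4
  12 + 6 + 2 + 3 + 5 + 12 + 5 = 45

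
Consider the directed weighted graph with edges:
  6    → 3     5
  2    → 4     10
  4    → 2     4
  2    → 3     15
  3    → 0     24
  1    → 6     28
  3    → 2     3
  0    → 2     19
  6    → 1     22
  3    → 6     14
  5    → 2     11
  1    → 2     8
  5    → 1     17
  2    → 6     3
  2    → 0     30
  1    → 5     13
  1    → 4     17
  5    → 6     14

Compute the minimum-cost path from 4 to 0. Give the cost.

Paths from 4 to 0:
4 - 2 - 6 - 3 - 0: 4 + 3 + 5 + 24 = 36
4 - 2 - 0: 4 + 30 = 34
4 - 2 - 3 - 0: 4 + 15 + 24 = 43
Shortest: 34.

34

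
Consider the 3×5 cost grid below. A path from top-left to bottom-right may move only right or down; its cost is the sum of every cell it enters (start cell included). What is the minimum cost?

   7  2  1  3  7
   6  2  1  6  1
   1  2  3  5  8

26

Path (0,0)→(0,1)→(0,2)→(1,2)→(1,3)→(1,4)→(2,4): 7 + 2 + 1 + 1 + 6 + 1 + 8 = 26.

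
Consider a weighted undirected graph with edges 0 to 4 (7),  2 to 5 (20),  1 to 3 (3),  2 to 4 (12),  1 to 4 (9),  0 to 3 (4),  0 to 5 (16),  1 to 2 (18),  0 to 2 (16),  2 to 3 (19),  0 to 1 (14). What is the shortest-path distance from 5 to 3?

Some routes from 5 to 3:
5→2→3: 20 + 19 = 39
5→0→3: 16 + 4 = 20
5→0→1→3: 16 + 14 + 3 = 33
5→2→1→3: 20 + 18 + 3 = 41
5→2→0→3: 20 + 16 + 4 = 40
5→0→4→1→3: 16 + 7 + 9 + 3 = 35
Best route has total 20.

20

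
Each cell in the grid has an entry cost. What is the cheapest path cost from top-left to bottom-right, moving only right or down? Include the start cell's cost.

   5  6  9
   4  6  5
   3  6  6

24

One optimal route is r0c0 r1c0 r2c0 r2c1 r2c2.
Its cost is 5 + 4 + 3 + 6 + 6 = 24.
For comparison, the top-then-right route costs 31.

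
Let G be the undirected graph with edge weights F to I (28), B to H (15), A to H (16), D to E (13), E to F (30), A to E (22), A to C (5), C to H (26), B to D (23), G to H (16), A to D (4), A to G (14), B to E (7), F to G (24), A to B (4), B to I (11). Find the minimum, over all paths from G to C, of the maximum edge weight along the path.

Checking several routes:
G→H→B→E→D→A→C: max(16, 15, 7, 13, 4, 5) = 16
G→H→B→E→A→C: max(16, 15, 7, 22, 5) = 22
G→H→B→A→C: max(16, 15, 4, 5) = 16
G→A→C: max(14, 5) = 14
G→H→A→C: max(16, 16, 5) = 16
Smallest bottleneck: 14.

14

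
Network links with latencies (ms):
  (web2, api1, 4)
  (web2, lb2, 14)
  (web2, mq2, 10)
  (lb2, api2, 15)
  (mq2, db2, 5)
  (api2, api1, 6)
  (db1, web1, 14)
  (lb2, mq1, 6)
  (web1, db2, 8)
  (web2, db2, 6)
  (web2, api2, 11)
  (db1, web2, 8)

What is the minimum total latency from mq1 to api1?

Routes from mq1 to api1:
mq1-lb2-api2-api1: 6 + 15 + 6 = 27
mq1-lb2-api2-web2-api1: 6 + 15 + 11 + 4 = 36
mq1-lb2-web2-api1: 6 + 14 + 4 = 24
mq1-lb2-web2-api2-api1: 6 + 14 + 11 + 6 = 37
The minimum is 24 ms.

24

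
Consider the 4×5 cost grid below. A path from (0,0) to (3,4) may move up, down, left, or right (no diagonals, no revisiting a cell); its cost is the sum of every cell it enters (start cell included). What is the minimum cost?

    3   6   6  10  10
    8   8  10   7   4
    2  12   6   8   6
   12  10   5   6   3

45

One optimal route is r0c0 → r0c1 → r0c2 → r0c3 → r1c3 → r1c4 → r2c4 → r3c4.
Its cost is 3 + 6 + 6 + 10 + 7 + 4 + 6 + 3 = 45.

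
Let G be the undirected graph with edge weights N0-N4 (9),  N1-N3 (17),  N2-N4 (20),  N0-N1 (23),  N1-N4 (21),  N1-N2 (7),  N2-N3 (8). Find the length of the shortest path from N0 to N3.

37

A few of the N0→N3 routes:
N0 -> N1 -> N2 -> N3: 23 + 7 + 8 = 38
N0 -> N1 -> N3: 23 + 17 = 40
N0 -> N4 -> N1 -> N2 -> N3: 9 + 21 + 7 + 8 = 45
N0 -> N4 -> N2 -> N3: 9 + 20 + 8 = 37
N0 -> N4 -> N1 -> N3: 9 + 21 + 17 = 47
Best route has total 37.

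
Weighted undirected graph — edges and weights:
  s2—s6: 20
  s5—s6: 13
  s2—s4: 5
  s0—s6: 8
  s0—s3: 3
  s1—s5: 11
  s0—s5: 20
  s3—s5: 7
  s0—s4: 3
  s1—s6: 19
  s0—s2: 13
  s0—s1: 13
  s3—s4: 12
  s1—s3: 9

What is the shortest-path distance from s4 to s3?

6

Some routes from s4 to s3:
s4→s0→s6→s5→s3: 3 + 8 + 13 + 7 = 31
s4→s0→s1→s3: 3 + 13 + 9 = 25
s4→s0→s3: 3 + 3 = 6
s4→s2→s0→s3: 5 + 13 + 3 = 21
s4→s0→s5→s3: 3 + 20 + 7 = 30
s4→s3: 12
Shortest: 6.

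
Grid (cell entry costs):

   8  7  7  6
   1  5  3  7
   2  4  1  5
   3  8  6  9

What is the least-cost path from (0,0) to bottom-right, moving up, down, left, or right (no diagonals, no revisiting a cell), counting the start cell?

Cheapest: [0,0] -> [1,0] -> [2,0] -> [2,1] -> [2,2] -> [2,3] -> [3,3]
  8 + 1 + 2 + 4 + 1 + 5 + 9 = 30

30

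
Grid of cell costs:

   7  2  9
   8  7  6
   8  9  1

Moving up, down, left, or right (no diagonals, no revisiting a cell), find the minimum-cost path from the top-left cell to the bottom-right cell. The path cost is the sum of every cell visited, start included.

23

Best path: (0,0) → (0,1) → (1,1) → (1,2) → (2,2)
Cost: 7 + 2 + 7 + 6 + 1 = 23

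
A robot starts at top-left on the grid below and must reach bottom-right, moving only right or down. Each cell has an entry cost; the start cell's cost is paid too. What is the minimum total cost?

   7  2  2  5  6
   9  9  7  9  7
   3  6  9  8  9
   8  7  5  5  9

Cheapest: r0c0→r0c1→r0c2→r1c2→r2c2→r3c2→r3c3→r3c4
  7 + 2 + 2 + 7 + 9 + 5 + 5 + 9 = 46
(Top row then right column would cost 47.)

46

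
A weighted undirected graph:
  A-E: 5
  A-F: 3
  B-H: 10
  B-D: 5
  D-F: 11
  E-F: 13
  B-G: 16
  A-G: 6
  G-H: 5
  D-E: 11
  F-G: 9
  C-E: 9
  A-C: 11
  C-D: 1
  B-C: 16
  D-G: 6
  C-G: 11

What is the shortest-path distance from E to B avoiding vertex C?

16

Checking several routes:
E -> A -> F -> G -> D -> B: 5 + 3 + 9 + 6 + 5 = 28
E -> A -> G -> B: 5 + 6 + 16 = 27
E -> A -> G -> D -> B: 5 + 6 + 6 + 5 = 22
E -> A -> G -> H -> B: 5 + 6 + 5 + 10 = 26
E -> D -> B: 11 + 5 = 16
E -> A -> F -> D -> B: 5 + 3 + 11 + 5 = 24
Best route has total 16.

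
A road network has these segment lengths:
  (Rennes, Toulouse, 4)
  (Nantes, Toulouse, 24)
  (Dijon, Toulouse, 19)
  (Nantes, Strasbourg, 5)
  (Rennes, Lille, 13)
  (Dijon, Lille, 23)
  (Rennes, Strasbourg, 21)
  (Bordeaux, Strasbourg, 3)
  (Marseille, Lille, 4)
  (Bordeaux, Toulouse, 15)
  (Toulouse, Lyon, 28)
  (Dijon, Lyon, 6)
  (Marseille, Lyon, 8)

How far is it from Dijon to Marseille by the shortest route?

14

Comparing a few candidate routes:
Dijon→Lille→Marseille: 23 + 4 = 27
Dijon→Toulouse→Rennes→Lille→Marseille: 19 + 4 + 13 + 4 = 40
Dijon→Lyon→Marseille: 6 + 8 = 14
Best route has total 14.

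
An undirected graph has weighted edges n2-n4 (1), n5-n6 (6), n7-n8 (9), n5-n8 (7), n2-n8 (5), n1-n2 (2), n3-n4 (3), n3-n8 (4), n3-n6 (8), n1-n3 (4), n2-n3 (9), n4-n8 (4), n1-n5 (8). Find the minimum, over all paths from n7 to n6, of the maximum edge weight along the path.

9

Comparing a few candidate routes:
n7 - n8 - n2 - n3 - n6: max(9, 5, 9, 8) = 9
n7 - n8 - n2 - n1 - n3 - n6: max(9, 5, 2, 4, 8) = 9
n7 - n8 - n2 - n3 - n1 - n5 - n6: max(9, 5, 9, 4, 8, 6) = 9
n7 - n8 - n2 - n1 - n5 - n6: max(9, 5, 2, 8, 6) = 9
Smallest bottleneck: 9.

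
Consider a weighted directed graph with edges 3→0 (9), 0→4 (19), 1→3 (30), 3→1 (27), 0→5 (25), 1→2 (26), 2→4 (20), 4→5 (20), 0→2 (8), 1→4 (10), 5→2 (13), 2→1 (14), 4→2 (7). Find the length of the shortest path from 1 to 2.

A few of the 1→2 routes:
1 -> 2: 26
1 -> 3 -> 0 -> 2: 30 + 9 + 8 = 47
1 -> 4 -> 2: 10 + 7 = 17
1 -> 3 -> 0 -> 4 -> 2: 30 + 9 + 19 + 7 = 65
1 -> 4 -> 5 -> 2: 10 + 20 + 13 = 43
Best route has total 17.

17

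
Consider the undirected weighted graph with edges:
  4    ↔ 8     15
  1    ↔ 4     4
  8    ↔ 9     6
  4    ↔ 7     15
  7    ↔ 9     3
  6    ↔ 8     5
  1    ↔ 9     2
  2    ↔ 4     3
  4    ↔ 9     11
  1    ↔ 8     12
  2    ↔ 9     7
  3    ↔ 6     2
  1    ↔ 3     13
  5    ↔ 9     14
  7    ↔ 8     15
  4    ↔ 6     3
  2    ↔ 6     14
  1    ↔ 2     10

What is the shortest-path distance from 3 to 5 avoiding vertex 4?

27

Some routes from 3 to 5 avoiding 4:
3 -> 6 -> 8 -> 9 -> 5: 2 + 5 + 6 + 14 = 27
3 -> 1 -> 9 -> 5: 13 + 2 + 14 = 29
3 -> 6 -> 8 -> 1 -> 9 -> 5: 2 + 5 + 12 + 2 + 14 = 35
Best route has total 27.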